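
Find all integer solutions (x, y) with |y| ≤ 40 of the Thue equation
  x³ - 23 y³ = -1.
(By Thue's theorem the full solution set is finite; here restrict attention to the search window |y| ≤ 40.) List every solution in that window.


The equation is x³ - 23y³ = -1. For fixed y, x³ = 23·y³ − 1, so a solution requires the RHS to be a perfect cube.
Strategy: iterate y from -40 to 40, compute RHS = 23·y³ − 1, and check whether it is a (positive or negative) perfect cube.
Check small values of y:
  y = 0: RHS = -1 = (-1)³ ⇒ x = -1 works.
  y = 1: RHS = 22 is not a perfect cube.
  y = -1: RHS = -24 is not a perfect cube.
  y = 2: RHS = 183 is not a perfect cube.
  y = -2: RHS = -185 is not a perfect cube.
  y = 3: RHS = 620 is not a perfect cube.
  y = -3: RHS = -622 is not a perfect cube.
Continuing the search up to |y| = 40 finds no further solutions beyond those listed.
Collected solutions: (-1, 0).

Solutions (with |y| ≤ 40): (-1, 0).


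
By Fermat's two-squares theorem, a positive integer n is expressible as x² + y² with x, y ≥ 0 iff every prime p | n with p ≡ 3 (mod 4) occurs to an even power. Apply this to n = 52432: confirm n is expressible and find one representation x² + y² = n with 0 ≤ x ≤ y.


Step 1: Factor n = 52432 = 2^4 · 29 · 113.
Step 2: Check the mod-4 condition on each prime factor: 2 = 2 (special); 29 ≡ 1 (mod 4), exponent 1; 113 ≡ 1 (mod 4), exponent 1.
All primes ≡ 3 (mod 4) appear to even exponent (or don't appear), so by the two-squares theorem n IS expressible as a sum of two squares.
Step 3: Build a representation. Group n = k² · m with k = 4 and m = 29 · 113 = 3277 (a product of primes ≡ 1 (mod 4)); a representation of m scales to one of n via (k·x)² + (k·y)² = k²(x² + y²). Each prime p ≡ 1 (mod 4) is itself a sum of two squares; find a² by testing p − a² for a perfect square:
  29: 29 − 1² = 28, 29 − 2² = 25 = 5² ⇒ 29 = 2² + 5².
  113: 113 − 1² = 112, 113 − 2² = 109, 113 − 3² = 104, 113 − 4² = 97, 113 − 5² = 88, 113 − 6² = 77, 113 − 7² = 64 = 8² ⇒ 113 = 7² + 8².
  Combine using the Brahmagupta–Fibonacci identity (a² + b²)(c² + d²) = (ac − bd)² + (ad + bc)² = (ac + bd)² + (ad − bc)²:
  29 · 113 = 3277: from (2² + 5²)(7² + 8²), take (2·7 − 5·8, 2·8 + 5·7) = (14 − 40, 16 + 35) = (-26, 51); dropping signs (only squares matter) gives (26, 51); check 26² + 51² = 676 + 2601 = 3277 ✓.
  Scale by k = 4: (4·26, 4·51) = (104, 204).
Step 4: Order so x ≤ y and verify: 104² + 204² = 10816 + 41616 = 52432 = n. ✓

n = 52432 = 104² + 204² (one valid representation with x ≤ y).


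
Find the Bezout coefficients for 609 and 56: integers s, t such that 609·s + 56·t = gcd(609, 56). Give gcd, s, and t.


Euclidean algorithm on (609, 56) — divide until remainder is 0:
  609 = 10 · 56 + 49
  56 = 1 · 49 + 7
  49 = 7 · 7 + 0
gcd(609, 56) = 7.
Track Bezout coefficients alongside the remainders: start with r₀ = 609 = a·1 + b·0 (s = 1, t = 0) and r₁ = 56 = a·0 + b·1 (s = 0, t = 1); each new remainder r_{k+1} = r_{k-1} − q_k·r_k inherits s_{k+1} = s_{k-1} − q_k·s_k, t_{k+1} = t_{k-1} − q_k·t_k, so r_k = a·s_k + b·t_k at every step:
  q = 10: r = 49, s = 1 − 10·0 = 1, t = 0 − 10·1 = -10  (check: 609·1 + 56·(-10) = 49)
  q = 1: r = 7, s = 0 − 1·1 = -1, t = 1 − 1·(-10) = 11  (check: 609·(-1) + 56·11 = 7)
The row with r = 7 (the gcd) gives the Bezout coefficients s = -1, t = 11.
Result: 609 · (-1) + 56 · (11) = 7.

gcd(609, 56) = 7; s = -1, t = 11 (check: 609·(-1) + 56·11 = 7).


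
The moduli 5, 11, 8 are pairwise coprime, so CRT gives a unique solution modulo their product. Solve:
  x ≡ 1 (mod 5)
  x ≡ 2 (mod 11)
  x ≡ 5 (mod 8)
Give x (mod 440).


Moduli 5, 11, 8 are pairwise coprime; by CRT there is a unique solution modulo M = 5 · 11 · 8 = 440.
Solve pairwise, accumulating the modulus:
  Start with x ≡ 1 (mod 5).
  Combine with x ≡ 2 (mod 11): since gcd(5, 11) = 1, we get a unique residue mod 55.
    Write x = 1 + 5·t and substitute into x ≡ 2 (mod 11): 5·t ≡ 2 − 1 = 1 (mod 11).
    The inverse of 5 mod 11 is 9 (since 5·9 = 45 = 4·11 + 1), so t ≡ 9·1 = 9 ≡ 9 (mod 11).
    Then x = 1 + 5·9 = 46, valid modulo lcm(5, 11) = 55: x ≡ 46 (mod 55).
  Combine with x ≡ 5 (mod 8): since gcd(55, 8) = 1, we get a unique residue mod 440.
    Write x = 46 + 55·t and substitute into x ≡ 5 (mod 8): 55·t ≡ 5 − 46 = -41 (mod 8).
    Reduce coefficients mod 8: 7·t ≡ 7 (mod 8).
    The inverse of 7 mod 8 is 7 (since 7·7 = 49 = 6·8 + 1), so t ≡ 7·7 = 49 ≡ 1 (mod 8).
    Then x = 46 + 55·1 = 101, valid modulo lcm(55, 8) = 440: x ≡ 101 (mod 440).
Verify: 101 mod 5 = 1 ✓, 101 mod 11 = 2 ✓, 101 mod 8 = 5 ✓.

x ≡ 101 (mod 440).


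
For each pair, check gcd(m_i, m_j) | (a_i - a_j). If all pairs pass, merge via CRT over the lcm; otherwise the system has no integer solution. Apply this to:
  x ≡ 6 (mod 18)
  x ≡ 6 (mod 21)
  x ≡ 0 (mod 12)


Moduli 18, 21, 12 are not pairwise coprime, so CRT works modulo lcm(m_i) when all pairwise compatibility conditions hold.
Pairwise compatibility: gcd(m_i, m_j) must divide a_i - a_j for every pair.
Merge one congruence at a time:
  Start: x ≡ 6 (mod 18).
  Combine with x ≡ 6 (mod 21): gcd(18, 21) = 3; 6 - 6 = 0, which IS divisible by 3, so compatible.
    Write x = 6 + 18·t and substitute into x ≡ 6 (mod 21): 18·t ≡ 6 − 6 = 0 (mod 21).
    Divide the congruence (and modulus) by g = 3: 6·t ≡ 0 (mod 7).
    The inverse of 6 mod 7 is 6 (since 6·6 = 36 = 5·7 + 1), so t ≡ 6·0 = 0 ≡ 0 (mod 7).
    Then x = 6 + 18·0 = 6, valid modulo lcm(18, 21) = 126: x ≡ 6 (mod 126).
  Combine with x ≡ 0 (mod 12): gcd(126, 12) = 6; 0 - 6 = -6, which IS divisible by 6, so compatible.
    Write x = 6 + 126·t and substitute into x ≡ 0 (mod 12): 126·t ≡ 0 − 6 = -6 (mod 12).
    Divide the congruence (and modulus) by g = 6: 21·t ≡ -1 (mod 2).
    Reduce coefficients mod 2: 1·t ≡ 1 (mod 2).
    So t ≡ 1 (mod 2).
    Then x = 6 + 126·1 = 132, valid modulo lcm(126, 12) = 252: x ≡ 132 (mod 252).
Verify: 132 mod 18 = 6, 132 mod 21 = 6, 132 mod 12 = 0.

x ≡ 132 (mod 252).


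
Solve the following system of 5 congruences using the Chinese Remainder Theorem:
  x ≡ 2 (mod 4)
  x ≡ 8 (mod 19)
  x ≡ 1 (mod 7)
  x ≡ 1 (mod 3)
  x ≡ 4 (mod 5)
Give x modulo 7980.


Product of moduli M = 4 · 19 · 7 · 3 · 5 = 7980.
Merge one congruence at a time:
  Start: x ≡ 2 (mod 4).
  Combine with x ≡ 8 (mod 19); new modulus lcm = 76.
    Write x = 2 + 4·t and substitute into x ≡ 8 (mod 19): 4·t ≡ 8 − 2 = 6 (mod 19).
    The inverse of 4 mod 19 is 5 (since 4·5 = 20 = 1·19 + 1), so t ≡ 5·6 = 30 ≡ 11 (mod 19).
    Then x = 2 + 4·11 = 46, valid modulo lcm(4, 19) = 76: x ≡ 46 (mod 76).
  Combine with x ≡ 1 (mod 7); new modulus lcm = 532.
    Write x = 46 + 76·t and substitute into x ≡ 1 (mod 7): 76·t ≡ 1 − 46 = -45 (mod 7).
    Reduce coefficients mod 7: 6·t ≡ 4 (mod 7).
    The inverse of 6 mod 7 is 6 (since 6·6 = 36 = 5·7 + 1), so t ≡ 6·4 = 24 ≡ 3 (mod 7).
    Then x = 46 + 76·3 = 274, valid modulo lcm(76, 7) = 532: x ≡ 274 (mod 532).
  Combine with x ≡ 1 (mod 3); new modulus lcm = 1596.
    Write x = 274 + 532·t and substitute into x ≡ 1 (mod 3): 532·t ≡ 1 − 274 = -273 (mod 3).
    Reduce coefficients mod 3: 1·t ≡ 0 (mod 3).
    So t ≡ 0 (mod 3).
    Then x = 274 + 532·0 = 274, valid modulo lcm(532, 3) = 1596: x ≡ 274 (mod 1596).
  Combine with x ≡ 4 (mod 5); new modulus lcm = 7980.
    Write x = 274 + 1596·t and substitute into x ≡ 4 (mod 5): 1596·t ≡ 4 − 274 = -270 (mod 5).
    Reduce coefficients mod 5: 1·t ≡ 0 (mod 5).
    So t ≡ 0 (mod 5).
    Then x = 274 + 1596·0 = 274, valid modulo lcm(1596, 5) = 7980: x ≡ 274 (mod 7980).
Verify against each original: 274 mod 4 = 2, 274 mod 19 = 8, 274 mod 7 = 1, 274 mod 3 = 1, 274 mod 5 = 4.

x ≡ 274 (mod 7980).


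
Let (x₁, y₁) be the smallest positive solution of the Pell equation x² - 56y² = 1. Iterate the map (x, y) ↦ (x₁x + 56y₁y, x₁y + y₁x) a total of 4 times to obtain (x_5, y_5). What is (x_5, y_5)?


Step 1: Find the fundamental solution (x₁, y₁) of x² - 56y² = 1.
  Expand √56 as a continued fraction. a₀ = ⌊√56⌋ = 7; iterate m_{k+1} = d_k·a_k − m_k, d_{k+1} = (56 − m_{k+1}²)/d_k, a_{k+1} = ⌊(a₀ + m_{k+1})/d_{k+1}⌋ (starting m₀ = 0, d₀ = 1), with convergents p_k = a_k·p_{k-1} + p_{k-2}, q_k = a_k·q_{k-1} + q_{k-2} (p₋₁ = 1, q₋₁ = 0):
  k = 0: a₀ = 7; p₀/q₀ = 7/1; p₀² − 56·q₀² = 49 − 56 = -7.
  k = 1: m = 7, d = 7, a = ⌊(7 + 7)/7⌋ = 2; p/q = (2·7 + 1)/(2·1 + 0) = 15/2; p² − 56·q² = 225 − 224 = 1.
  The first convergent with p² − 56·q² = 1 gives the fundamental solution (x₁, y₁) = (15, 2).
Step 2: Apply the recurrence (x_{n+1}, y_{n+1}) = (x₁x_n + 56y₁y_n, x₁y_n + y₁x_n) repeatedly.
  From (x_1, y_1) = (15, 2): x_2 = 15·15 + 56·2·2 = 449; y_2 = 15·2 + 2·15 = 60.
  From (x_2, y_2) = (449, 60): x_3 = 15·449 + 56·2·60 = 13455; y_3 = 15·60 + 2·449 = 1798.
  From (x_3, y_3) = (13455, 1798): x_4 = 15·13455 + 56·2·1798 = 403201; y_4 = 15·1798 + 2·13455 = 53880.
  From (x_4, y_4) = (403201, 53880): x_5 = 15·403201 + 56·2·53880 = 12082575; y_5 = 15·53880 + 2·403201 = 1614602.
Step 3: Verify x_5² - 56·y_5² = 145988618630625 - 145988618630624 = 1 (should be 1). ✓

(x_1, y_1) = (15, 2); (x_5, y_5) = (12082575, 1614602).


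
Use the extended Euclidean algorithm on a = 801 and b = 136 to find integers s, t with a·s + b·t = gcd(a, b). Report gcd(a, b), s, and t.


Euclidean algorithm on (801, 136) — divide until remainder is 0:
  801 = 5 · 136 + 121
  136 = 1 · 121 + 15
  121 = 8 · 15 + 1
  15 = 15 · 1 + 0
gcd(801, 136) = 1.
Track Bezout coefficients alongside the remainders: start with r₀ = 801 = a·1 + b·0 (s = 1, t = 0) and r₁ = 136 = a·0 + b·1 (s = 0, t = 1); each new remainder r_{k+1} = r_{k-1} − q_k·r_k inherits s_{k+1} = s_{k-1} − q_k·s_k, t_{k+1} = t_{k-1} − q_k·t_k, so r_k = a·s_k + b·t_k at every step:
  q = 5: r = 121, s = 1 − 5·0 = 1, t = 0 − 5·1 = -5  (check: 801·1 + 136·(-5) = 121)
  q = 1: r = 15, s = 0 − 1·1 = -1, t = 1 − 1·(-5) = 6  (check: 801·(-1) + 136·6 = 15)
  q = 8: r = 1, s = 1 − 8·(-1) = 9, t = -5 − 8·6 = -53  (check: 801·9 + 136·(-53) = 1)
The row with r = 1 (the gcd) gives the Bezout coefficients s = 9, t = -53.
Result: 801 · (9) + 136 · (-53) = 1.

gcd(801, 136) = 1; s = 9, t = -53 (check: 801·9 + 136·(-53) = 1).


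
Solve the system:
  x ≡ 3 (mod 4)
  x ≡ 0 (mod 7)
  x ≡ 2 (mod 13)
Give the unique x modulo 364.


Moduli 4, 7, 13 are pairwise coprime; by CRT there is a unique solution modulo M = 4 · 7 · 13 = 364.
Solve pairwise, accumulating the modulus:
  Start with x ≡ 3 (mod 4).
  Combine with x ≡ 0 (mod 7): since gcd(4, 7) = 1, we get a unique residue mod 28.
    Write x = 3 + 4·t and substitute into x ≡ 0 (mod 7): 4·t ≡ 0 − 3 = -3 (mod 7).
    Reduce coefficients mod 7: 4·t ≡ 4 (mod 7).
    The inverse of 4 mod 7 is 2 (since 4·2 = 8 = 1·7 + 1), so t ≡ 2·4 = 8 ≡ 1 (mod 7).
    Then x = 3 + 4·1 = 7, valid modulo lcm(4, 7) = 28: x ≡ 7 (mod 28).
  Combine with x ≡ 2 (mod 13): since gcd(28, 13) = 1, we get a unique residue mod 364.
    Write x = 7 + 28·t and substitute into x ≡ 2 (mod 13): 28·t ≡ 2 − 7 = -5 (mod 13).
    Reduce coefficients mod 13: 2·t ≡ 8 (mod 13).
    The inverse of 2 mod 13 is 7 (since 2·7 = 14 = 1·13 + 1), so t ≡ 7·8 = 56 ≡ 4 (mod 13).
    Then x = 7 + 28·4 = 119, valid modulo lcm(28, 13) = 364: x ≡ 119 (mod 364).
Verify: 119 mod 4 = 3 ✓, 119 mod 7 = 0 ✓, 119 mod 13 = 2 ✓.

x ≡ 119 (mod 364).


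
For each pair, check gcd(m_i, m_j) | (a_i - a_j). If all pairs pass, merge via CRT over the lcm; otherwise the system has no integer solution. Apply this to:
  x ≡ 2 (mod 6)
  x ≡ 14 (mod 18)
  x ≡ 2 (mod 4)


Moduli 6, 18, 4 are not pairwise coprime, so CRT works modulo lcm(m_i) when all pairwise compatibility conditions hold.
Pairwise compatibility: gcd(m_i, m_j) must divide a_i - a_j for every pair.
Merge one congruence at a time:
  Start: x ≡ 2 (mod 6).
  Combine with x ≡ 14 (mod 18): gcd(6, 18) = 6; 14 - 2 = 12, which IS divisible by 6, so compatible.
    Write x = 2 + 6·t and substitute into x ≡ 14 (mod 18): 6·t ≡ 14 − 2 = 12 (mod 18).
    Divide the congruence (and modulus) by g = 6: 1·t ≡ 2 (mod 3).
    So t ≡ 2 (mod 3).
    Then x = 2 + 6·2 = 14, valid modulo lcm(6, 18) = 18: x ≡ 14 (mod 18).
  Combine with x ≡ 2 (mod 4): gcd(18, 4) = 2; 2 - 14 = -12, which IS divisible by 2, so compatible.
    Write x = 14 + 18·t and substitute into x ≡ 2 (mod 4): 18·t ≡ 2 − 14 = -12 (mod 4).
    Divide the congruence (and modulus) by g = 2: 9·t ≡ -6 (mod 2).
    Reduce coefficients mod 2: 1·t ≡ 0 (mod 2).
    So t ≡ 0 (mod 2).
    Then x = 14 + 18·0 = 14, valid modulo lcm(18, 4) = 36: x ≡ 14 (mod 36).
Verify: 14 mod 6 = 2, 14 mod 18 = 14, 14 mod 4 = 2.

x ≡ 14 (mod 36).


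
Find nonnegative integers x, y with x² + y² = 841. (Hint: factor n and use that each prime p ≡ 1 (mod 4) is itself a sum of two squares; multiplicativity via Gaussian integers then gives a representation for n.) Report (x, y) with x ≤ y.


Step 1: Factor n = 841 = 29^2.
Step 2: Check the mod-4 condition on each prime factor: 29 ≡ 1 (mod 4), exponent 2.
All primes ≡ 3 (mod 4) appear to even exponent (or don't appear), so by the two-squares theorem n IS expressible as a sum of two squares.
Step 3: Build a representation. Here n = 29 · 29 is a product of primes ≡ 1 (mod 4). Each prime p ≡ 1 (mod 4) is itself a sum of two squares; find a² by testing p − a² for a perfect square:
  29: 29 − 1² = 28, 29 − 2² = 25 = 5² ⇒ 29 = 2² + 5².
  Combine using the Brahmagupta–Fibonacci identity (a² + b²)(c² + d²) = (ac − bd)² + (ad + bc)² = (ac + bd)² + (ad − bc)²:
  29 · 29 = 841: from (2² + 5²)(2² + 5²), take (2·2 − 5·5, 2·5 + 5·2) = (4 − 25, 10 + 10) = (-21, 20); dropping signs (only squares matter) gives (21, 20); check 21² + 20² = 441 + 400 = 841 ✓.
Step 4: Order so x ≤ y and verify: 20² + 21² = 400 + 441 = 841 = n. ✓

n = 841 = 20² + 21² (one valid representation with x ≤ y).


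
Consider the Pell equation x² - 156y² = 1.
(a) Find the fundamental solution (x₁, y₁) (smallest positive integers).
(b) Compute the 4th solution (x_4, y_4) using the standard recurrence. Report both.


Step 1: Find the fundamental solution (x₁, y₁) of x² - 156y² = 1.
  Expand √156 as a continued fraction. a₀ = ⌊√156⌋ = 12; iterate m_{k+1} = d_k·a_k − m_k, d_{k+1} = (156 − m_{k+1}²)/d_k, a_{k+1} = ⌊(a₀ + m_{k+1})/d_{k+1}⌋ (starting m₀ = 0, d₀ = 1), with convergents p_k = a_k·p_{k-1} + p_{k-2}, q_k = a_k·q_{k-1} + q_{k-2} (p₋₁ = 1, q₋₁ = 0):
  k = 0: a₀ = 12; p₀/q₀ = 12/1; p₀² − 156·q₀² = 144 − 156 = -12.
  k = 1: m = 12, d = 12, a = ⌊(12 + 12)/12⌋ = 2; p/q = (2·12 + 1)/(2·1 + 0) = 25/2; p² − 156·q² = 625 − 624 = 1.
  The first convergent with p² − 156·q² = 1 gives the fundamental solution (x₁, y₁) = (25, 2).
Step 2: Apply the recurrence (x_{n+1}, y_{n+1}) = (x₁x_n + 156y₁y_n, x₁y_n + y₁x_n) repeatedly.
  From (x_1, y_1) = (25, 2): x_2 = 25·25 + 156·2·2 = 1249; y_2 = 25·2 + 2·25 = 100.
  From (x_2, y_2) = (1249, 100): x_3 = 25·1249 + 156·2·100 = 62425; y_3 = 25·100 + 2·1249 = 4998.
  From (x_3, y_3) = (62425, 4998): x_4 = 25·62425 + 156·2·4998 = 3120001; y_4 = 25·4998 + 2·62425 = 249800.
Step 3: Verify x_4² - 156·y_4² = 9734406240001 - 9734406240000 = 1 (should be 1). ✓

(x_1, y_1) = (25, 2); (x_4, y_4) = (3120001, 249800).


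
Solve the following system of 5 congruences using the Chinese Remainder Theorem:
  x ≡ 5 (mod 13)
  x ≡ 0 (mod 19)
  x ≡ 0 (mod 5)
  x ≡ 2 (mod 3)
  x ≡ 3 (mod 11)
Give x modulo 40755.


Product of moduli M = 13 · 19 · 5 · 3 · 11 = 40755.
Merge one congruence at a time:
  Start: x ≡ 5 (mod 13).
  Combine with x ≡ 0 (mod 19); new modulus lcm = 247.
    Write x = 5 + 13·t and substitute into x ≡ 0 (mod 19): 13·t ≡ 0 − 5 = -5 (mod 19).
    Reduce coefficients mod 19: 13·t ≡ 14 (mod 19).
    The inverse of 13 mod 19 is 3 (since 13·3 = 39 = 2·19 + 1), so t ≡ 3·14 = 42 ≡ 4 (mod 19).
    Then x = 5 + 13·4 = 57, valid modulo lcm(13, 19) = 247: x ≡ 57 (mod 247).
  Combine with x ≡ 0 (mod 5); new modulus lcm = 1235.
    Write x = 57 + 247·t and substitute into x ≡ 0 (mod 5): 247·t ≡ 0 − 57 = -57 (mod 5).
    Reduce coefficients mod 5: 2·t ≡ 3 (mod 5).
    The inverse of 2 mod 5 is 3 (since 2·3 = 6 = 1·5 + 1), so t ≡ 3·3 = 9 ≡ 4 (mod 5).
    Then x = 57 + 247·4 = 1045, valid modulo lcm(247, 5) = 1235: x ≡ 1045 (mod 1235).
  Combine with x ≡ 2 (mod 3); new modulus lcm = 3705.
    Write x = 1045 + 1235·t and substitute into x ≡ 2 (mod 3): 1235·t ≡ 2 − 1045 = -1043 (mod 3).
    Reduce coefficients mod 3: 2·t ≡ 1 (mod 3).
    The inverse of 2 mod 3 is 2 (since 2·2 = 4 = 1·3 + 1), so t ≡ 2·1 = 2 ≡ 2 (mod 3).
    Then x = 1045 + 1235·2 = 3515, valid modulo lcm(1235, 3) = 3705: x ≡ 3515 (mod 3705).
  Combine with x ≡ 3 (mod 11); new modulus lcm = 40755.
    Write x = 3515 + 3705·t and substitute into x ≡ 3 (mod 11): 3705·t ≡ 3 − 3515 = -3512 (mod 11).
    Reduce coefficients mod 11: 9·t ≡ 8 (mod 11).
    The inverse of 9 mod 11 is 5 (since 9·5 = 45 = 4·11 + 1), so t ≡ 5·8 = 40 ≡ 7 (mod 11).
    Then x = 3515 + 3705·7 = 29450, valid modulo lcm(3705, 11) = 40755: x ≡ 29450 (mod 40755).
Verify against each original: 29450 mod 13 = 5, 29450 mod 19 = 0, 29450 mod 5 = 0, 29450 mod 3 = 2, 29450 mod 11 = 3.

x ≡ 29450 (mod 40755).


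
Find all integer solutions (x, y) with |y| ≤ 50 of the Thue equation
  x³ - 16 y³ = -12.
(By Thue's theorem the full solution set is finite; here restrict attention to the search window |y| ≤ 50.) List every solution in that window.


The equation is x³ - 16y³ = -12. For fixed y, x³ = 16·y³ − 12, so a solution requires the RHS to be a perfect cube.
Strategy: iterate y from -50 to 50, compute RHS = 16·y³ − 12, and check whether it is a (positive or negative) perfect cube.
Check small values of y:
  y = 0: RHS = -12 is not a perfect cube.
  y = 1: RHS = 4 is not a perfect cube.
  y = -1: RHS = -28 is not a perfect cube.
  y = 2: RHS = 116 is not a perfect cube.
  y = -2: RHS = -140 is not a perfect cube.
  y = 3: RHS = 420 is not a perfect cube.
  y = -3: RHS = -444 is not a perfect cube.
Continuing the search up to |y| = 50 finds no solutions either.
No (x, y) in the scanned range satisfies the equation.

No integer solutions with |y| ≤ 50.


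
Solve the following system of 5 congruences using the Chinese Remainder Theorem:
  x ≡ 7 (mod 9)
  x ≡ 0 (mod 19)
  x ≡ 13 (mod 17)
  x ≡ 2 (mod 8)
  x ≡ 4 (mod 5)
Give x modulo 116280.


Product of moduli M = 9 · 19 · 17 · 8 · 5 = 116280.
Merge one congruence at a time:
  Start: x ≡ 7 (mod 9).
  Combine with x ≡ 0 (mod 19); new modulus lcm = 171.
    Write x = 7 + 9·t and substitute into x ≡ 0 (mod 19): 9·t ≡ 0 − 7 = -7 (mod 19).
    Reduce coefficients mod 19: 9·t ≡ 12 (mod 19).
    The inverse of 9 mod 19 is 17 (since 9·17 = 153 = 8·19 + 1), so t ≡ 17·12 = 204 ≡ 14 (mod 19).
    Then x = 7 + 9·14 = 133, valid modulo lcm(9, 19) = 171: x ≡ 133 (mod 171).
  Combine with x ≡ 13 (mod 17); new modulus lcm = 2907.
    Write x = 133 + 171·t and substitute into x ≡ 13 (mod 17): 171·t ≡ 13 − 133 = -120 (mod 17).
    Reduce coefficients mod 17: 1·t ≡ 16 (mod 17).
    So t ≡ 16 (mod 17).
    Then x = 133 + 171·16 = 2869, valid modulo lcm(171, 17) = 2907: x ≡ 2869 (mod 2907).
  Combine with x ≡ 2 (mod 8); new modulus lcm = 23256.
    Write x = 2869 + 2907·t and substitute into x ≡ 2 (mod 8): 2907·t ≡ 2 − 2869 = -2867 (mod 8).
    Reduce coefficients mod 8: 3·t ≡ 5 (mod 8).
    The inverse of 3 mod 8 is 3 (since 3·3 = 9 = 1·8 + 1), so t ≡ 3·5 = 15 ≡ 7 (mod 8).
    Then x = 2869 + 2907·7 = 23218, valid modulo lcm(2907, 8) = 23256: x ≡ 23218 (mod 23256).
  Combine with x ≡ 4 (mod 5); new modulus lcm = 116280.
    Write x = 23218 + 23256·t and substitute into x ≡ 4 (mod 5): 23256·t ≡ 4 − 23218 = -23214 (mod 5).
    Reduce coefficients mod 5: 1·t ≡ 1 (mod 5).
    So t ≡ 1 (mod 5).
    Then x = 23218 + 23256·1 = 46474, valid modulo lcm(23256, 5) = 116280: x ≡ 46474 (mod 116280).
Verify against each original: 46474 mod 9 = 7, 46474 mod 19 = 0, 46474 mod 17 = 13, 46474 mod 8 = 2, 46474 mod 5 = 4.

x ≡ 46474 (mod 116280).


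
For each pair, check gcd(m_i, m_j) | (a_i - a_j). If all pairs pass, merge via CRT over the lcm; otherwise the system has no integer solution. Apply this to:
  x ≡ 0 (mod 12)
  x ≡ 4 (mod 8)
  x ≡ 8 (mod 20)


Moduli 12, 8, 20 are not pairwise coprime, so CRT works modulo lcm(m_i) when all pairwise compatibility conditions hold.
Pairwise compatibility: gcd(m_i, m_j) must divide a_i - a_j for every pair.
Merge one congruence at a time:
  Start: x ≡ 0 (mod 12).
  Combine with x ≡ 4 (mod 8): gcd(12, 8) = 4; 4 - 0 = 4, which IS divisible by 4, so compatible.
    Write x = 0 + 12·t and substitute into x ≡ 4 (mod 8): 12·t ≡ 4 − 0 = 4 (mod 8).
    Divide the congruence (and modulus) by g = 4: 3·t ≡ 1 (mod 2).
    Reduce coefficients mod 2: 1·t ≡ 1 (mod 2).
    So t ≡ 1 (mod 2).
    Then x = 0 + 12·1 = 12, valid modulo lcm(12, 8) = 24: x ≡ 12 (mod 24).
  Combine with x ≡ 8 (mod 20): gcd(24, 20) = 4; 8 - 12 = -4, which IS divisible by 4, so compatible.
    Write x = 12 + 24·t and substitute into x ≡ 8 (mod 20): 24·t ≡ 8 − 12 = -4 (mod 20).
    Divide the congruence (and modulus) by g = 4: 6·t ≡ -1 (mod 5).
    Reduce coefficients mod 5: 1·t ≡ 4 (mod 5).
    So t ≡ 4 (mod 5).
    Then x = 12 + 24·4 = 108, valid modulo lcm(24, 20) = 120: x ≡ 108 (mod 120).
Verify: 108 mod 12 = 0, 108 mod 8 = 4, 108 mod 20 = 8.

x ≡ 108 (mod 120).


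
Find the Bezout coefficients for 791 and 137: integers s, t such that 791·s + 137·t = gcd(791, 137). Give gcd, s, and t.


Euclidean algorithm on (791, 137) — divide until remainder is 0:
  791 = 5 · 137 + 106
  137 = 1 · 106 + 31
  106 = 3 · 31 + 13
  31 = 2 · 13 + 5
  13 = 2 · 5 + 3
  5 = 1 · 3 + 2
  3 = 1 · 2 + 1
  2 = 2 · 1 + 0
gcd(791, 137) = 1.
Track Bezout coefficients alongside the remainders: start with r₀ = 791 = a·1 + b·0 (s = 1, t = 0) and r₁ = 137 = a·0 + b·1 (s = 0, t = 1); each new remainder r_{k+1} = r_{k-1} − q_k·r_k inherits s_{k+1} = s_{k-1} − q_k·s_k, t_{k+1} = t_{k-1} − q_k·t_k, so r_k = a·s_k + b·t_k at every step:
  q = 5: r = 106, s = 1 − 5·0 = 1, t = 0 − 5·1 = -5  (check: 791·1 + 137·(-5) = 106)
  q = 1: r = 31, s = 0 − 1·1 = -1, t = 1 − 1·(-5) = 6  (check: 791·(-1) + 137·6 = 31)
  q = 3: r = 13, s = 1 − 3·(-1) = 4, t = -5 − 3·6 = -23  (check: 791·4 + 137·(-23) = 13)
  q = 2: r = 5, s = -1 − 2·4 = -9, t = 6 − 2·(-23) = 52  (check: 791·(-9) + 137·52 = 5)
  q = 2: r = 3, s = 4 − 2·(-9) = 22, t = -23 − 2·52 = -127  (check: 791·22 + 137·(-127) = 3)
  q = 1: r = 2, s = -9 − 1·22 = -31, t = 52 − 1·(-127) = 179  (check: 791·(-31) + 137·179 = 2)
  q = 1: r = 1, s = 22 − 1·(-31) = 53, t = -127 − 1·179 = -306  (check: 791·53 + 137·(-306) = 1)
The row with r = 1 (the gcd) gives the Bezout coefficients s = 53, t = -306.
Result: 791 · (53) + 137 · (-306) = 1.

gcd(791, 137) = 1; s = 53, t = -306 (check: 791·53 + 137·(-306) = 1).


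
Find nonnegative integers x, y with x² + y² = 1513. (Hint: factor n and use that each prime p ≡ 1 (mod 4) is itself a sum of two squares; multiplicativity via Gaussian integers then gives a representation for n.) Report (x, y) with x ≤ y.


Step 1: Factor n = 1513 = 17 · 89.
Step 2: Check the mod-4 condition on each prime factor: 17 ≡ 1 (mod 4), exponent 1; 89 ≡ 1 (mod 4), exponent 1.
All primes ≡ 3 (mod 4) appear to even exponent (or don't appear), so by the two-squares theorem n IS expressible as a sum of two squares.
Step 3: Build a representation. Here n = 17 · 89 is a product of primes ≡ 1 (mod 4). Each prime p ≡ 1 (mod 4) is itself a sum of two squares; find a² by testing p − a² for a perfect square:
  17: 17 − 1² = 16 = 4² ⇒ 17 = 1² + 4².
  89: 89 − 1² = 88, 89 − 2² = 85, 89 − 3² = 80, 89 − 4² = 73, 89 − 5² = 64 = 8² ⇒ 89 = 5² + 8².
  Combine using the Brahmagupta–Fibonacci identity (a² + b²)(c² + d²) = (ac − bd)² + (ad + bc)² = (ac + bd)² + (ad − bc)²:
  17 · 89 = 1513: from (1² + 4²)(5² + 8²), take (1·5 − 4·8, 1·8 + 4·5) = (5 − 32, 8 + 20) = (-27, 28); dropping signs (only squares matter) gives (27, 28); check 27² + 28² = 729 + 784 = 1513 ✓.
Step 4: Order so x ≤ y and verify: 27² + 28² = 729 + 784 = 1513 = n. ✓

n = 1513 = 27² + 28² (one valid representation with x ≤ y).


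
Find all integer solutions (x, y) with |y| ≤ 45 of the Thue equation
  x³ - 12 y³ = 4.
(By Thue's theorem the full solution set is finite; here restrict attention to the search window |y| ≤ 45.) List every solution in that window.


The equation is x³ - 12y³ = 4. For fixed y, x³ = 12·y³ + 4, so a solution requires the RHS to be a perfect cube.
Strategy: iterate y from -45 to 45, compute RHS = 12·y³ + 4, and check whether it is a (positive or negative) perfect cube.
Check small values of y:
  y = 0: RHS = 4 is not a perfect cube.
  y = 1: RHS = 16 is not a perfect cube.
  y = -1: RHS = -8 = (-2)³ ⇒ x = -2 works.
  y = 2: RHS = 100 is not a perfect cube.
  y = -2: RHS = -92 is not a perfect cube.
  y = 3: RHS = 328 is not a perfect cube.
  y = -3: RHS = -320 is not a perfect cube.
Continuing the search up to |y| = 45 finds no further solutions beyond those listed.
Collected solutions: (-2, -1).

Solutions (with |y| ≤ 45): (-2, -1).


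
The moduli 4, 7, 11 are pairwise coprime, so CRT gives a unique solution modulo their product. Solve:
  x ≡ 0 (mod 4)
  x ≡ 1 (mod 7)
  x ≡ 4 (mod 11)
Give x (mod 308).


Moduli 4, 7, 11 are pairwise coprime; by CRT there is a unique solution modulo M = 4 · 7 · 11 = 308.
Solve pairwise, accumulating the modulus:
  Start with x ≡ 0 (mod 4).
  Combine with x ≡ 1 (mod 7): since gcd(4, 7) = 1, we get a unique residue mod 28.
    Write x = 0 + 4·t and substitute into x ≡ 1 (mod 7): 4·t ≡ 1 − 0 = 1 (mod 7).
    The inverse of 4 mod 7 is 2 (since 4·2 = 8 = 1·7 + 1), so t ≡ 2·1 = 2 ≡ 2 (mod 7).
    Then x = 0 + 4·2 = 8, valid modulo lcm(4, 7) = 28: x ≡ 8 (mod 28).
  Combine with x ≡ 4 (mod 11): since gcd(28, 11) = 1, we get a unique residue mod 308.
    Write x = 8 + 28·t and substitute into x ≡ 4 (mod 11): 28·t ≡ 4 − 8 = -4 (mod 11).
    Reduce coefficients mod 11: 6·t ≡ 7 (mod 11).
    The inverse of 6 mod 11 is 2 (since 6·2 = 12 = 1·11 + 1), so t ≡ 2·7 = 14 ≡ 3 (mod 11).
    Then x = 8 + 28·3 = 92, valid modulo lcm(28, 11) = 308: x ≡ 92 (mod 308).
Verify: 92 mod 4 = 0 ✓, 92 mod 7 = 1 ✓, 92 mod 11 = 4 ✓.

x ≡ 92 (mod 308).


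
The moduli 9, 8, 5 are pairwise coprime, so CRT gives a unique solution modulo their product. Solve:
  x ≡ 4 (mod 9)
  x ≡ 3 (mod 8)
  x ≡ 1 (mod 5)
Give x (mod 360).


Moduli 9, 8, 5 are pairwise coprime; by CRT there is a unique solution modulo M = 9 · 8 · 5 = 360.
Solve pairwise, accumulating the modulus:
  Start with x ≡ 4 (mod 9).
  Combine with x ≡ 3 (mod 8): since gcd(9, 8) = 1, we get a unique residue mod 72.
    Write x = 4 + 9·t and substitute into x ≡ 3 (mod 8): 9·t ≡ 3 − 4 = -1 (mod 8).
    Reduce coefficients mod 8: 1·t ≡ 7 (mod 8).
    So t ≡ 7 (mod 8).
    Then x = 4 + 9·7 = 67, valid modulo lcm(9, 8) = 72: x ≡ 67 (mod 72).
  Combine with x ≡ 1 (mod 5): since gcd(72, 5) = 1, we get a unique residue mod 360.
    Write x = 67 + 72·t and substitute into x ≡ 1 (mod 5): 72·t ≡ 1 − 67 = -66 (mod 5).
    Reduce coefficients mod 5: 2·t ≡ 4 (mod 5).
    The inverse of 2 mod 5 is 3 (since 2·3 = 6 = 1·5 + 1), so t ≡ 3·4 = 12 ≡ 2 (mod 5).
    Then x = 67 + 72·2 = 211, valid modulo lcm(72, 5) = 360: x ≡ 211 (mod 360).
Verify: 211 mod 9 = 4 ✓, 211 mod 8 = 3 ✓, 211 mod 5 = 1 ✓.

x ≡ 211 (mod 360).


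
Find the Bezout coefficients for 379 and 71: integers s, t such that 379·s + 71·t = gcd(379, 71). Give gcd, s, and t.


Euclidean algorithm on (379, 71) — divide until remainder is 0:
  379 = 5 · 71 + 24
  71 = 2 · 24 + 23
  24 = 1 · 23 + 1
  23 = 23 · 1 + 0
gcd(379, 71) = 1.
Track Bezout coefficients alongside the remainders: start with r₀ = 379 = a·1 + b·0 (s = 1, t = 0) and r₁ = 71 = a·0 + b·1 (s = 0, t = 1); each new remainder r_{k+1} = r_{k-1} − q_k·r_k inherits s_{k+1} = s_{k-1} − q_k·s_k, t_{k+1} = t_{k-1} − q_k·t_k, so r_k = a·s_k + b·t_k at every step:
  q = 5: r = 24, s = 1 − 5·0 = 1, t = 0 − 5·1 = -5  (check: 379·1 + 71·(-5) = 24)
  q = 2: r = 23, s = 0 − 2·1 = -2, t = 1 − 2·(-5) = 11  (check: 379·(-2) + 71·11 = 23)
  q = 1: r = 1, s = 1 − 1·(-2) = 3, t = -5 − 1·11 = -16  (check: 379·3 + 71·(-16) = 1)
The row with r = 1 (the gcd) gives the Bezout coefficients s = 3, t = -16.
Result: 379 · (3) + 71 · (-16) = 1.

gcd(379, 71) = 1; s = 3, t = -16 (check: 379·3 + 71·(-16) = 1).


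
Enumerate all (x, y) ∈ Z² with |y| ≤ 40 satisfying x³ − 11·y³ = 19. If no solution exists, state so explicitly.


The equation is x³ - 11y³ = 19. For fixed y, x³ = 11·y³ + 19, so a solution requires the RHS to be a perfect cube.
Strategy: iterate y from -40 to 40, compute RHS = 11·y³ + 19, and check whether it is a (positive or negative) perfect cube.
Check small values of y:
  y = 0: RHS = 19 is not a perfect cube.
  y = 1: RHS = 30 is not a perfect cube.
  y = -1: RHS = 8 = (2)³ ⇒ x = 2 works.
  y = 2: RHS = 107 is not a perfect cube.
  y = -2: RHS = -69 is not a perfect cube.
  y = 3: RHS = 316 is not a perfect cube.
  y = -3: RHS = -278 is not a perfect cube.
Continuing, at y = -9: RHS = -8000 = (-20)³ ⇒ x = -20 works.
Searching the remaining y in |y| ≤ 40 finds no further solutions.
Collected solutions: (2, -1), (-20, -9).

Solutions (with |y| ≤ 40): (2, -1), (-20, -9).


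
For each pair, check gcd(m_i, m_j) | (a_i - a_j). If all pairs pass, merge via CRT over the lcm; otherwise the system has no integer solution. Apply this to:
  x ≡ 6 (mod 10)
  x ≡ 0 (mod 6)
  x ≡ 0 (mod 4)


Moduli 10, 6, 4 are not pairwise coprime, so CRT works modulo lcm(m_i) when all pairwise compatibility conditions hold.
Pairwise compatibility: gcd(m_i, m_j) must divide a_i - a_j for every pair.
Merge one congruence at a time:
  Start: x ≡ 6 (mod 10).
  Combine with x ≡ 0 (mod 6): gcd(10, 6) = 2; 0 - 6 = -6, which IS divisible by 2, so compatible.
    Write x = 6 + 10·t and substitute into x ≡ 0 (mod 6): 10·t ≡ 0 − 6 = -6 (mod 6).
    Divide the congruence (and modulus) by g = 2: 5·t ≡ -3 (mod 3).
    Reduce coefficients mod 3: 2·t ≡ 0 (mod 3).
    The inverse of 2 mod 3 is 2 (since 2·2 = 4 = 1·3 + 1), so t ≡ 2·0 = 0 ≡ 0 (mod 3).
    Then x = 6 + 10·0 = 6, valid modulo lcm(10, 6) = 30: x ≡ 6 (mod 30).
  Combine with x ≡ 0 (mod 4): gcd(30, 4) = 2; 0 - 6 = -6, which IS divisible by 2, so compatible.
    Write x = 6 + 30·t and substitute into x ≡ 0 (mod 4): 30·t ≡ 0 − 6 = -6 (mod 4).
    Divide the congruence (and modulus) by g = 2: 15·t ≡ -3 (mod 2).
    Reduce coefficients mod 2: 1·t ≡ 1 (mod 2).
    So t ≡ 1 (mod 2).
    Then x = 6 + 30·1 = 36, valid modulo lcm(30, 4) = 60: x ≡ 36 (mod 60).
Verify: 36 mod 10 = 6, 36 mod 6 = 0, 36 mod 4 = 0.

x ≡ 36 (mod 60).


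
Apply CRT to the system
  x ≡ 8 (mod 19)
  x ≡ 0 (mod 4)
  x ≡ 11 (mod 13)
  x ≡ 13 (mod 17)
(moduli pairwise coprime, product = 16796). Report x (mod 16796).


Product of moduli M = 19 · 4 · 13 · 17 = 16796.
Merge one congruence at a time:
  Start: x ≡ 8 (mod 19).
  Combine with x ≡ 0 (mod 4); new modulus lcm = 76.
    Write x = 8 + 19·t and substitute into x ≡ 0 (mod 4): 19·t ≡ 0 − 8 = -8 (mod 4).
    Reduce coefficients mod 4: 3·t ≡ 0 (mod 4).
    The inverse of 3 mod 4 is 3 (since 3·3 = 9 = 2·4 + 1), so t ≡ 3·0 = 0 ≡ 0 (mod 4).
    Then x = 8 + 19·0 = 8, valid modulo lcm(19, 4) = 76: x ≡ 8 (mod 76).
  Combine with x ≡ 11 (mod 13); new modulus lcm = 988.
    Write x = 8 + 76·t and substitute into x ≡ 11 (mod 13): 76·t ≡ 11 − 8 = 3 (mod 13).
    Reduce coefficients mod 13: 11·t ≡ 3 (mod 13).
    The inverse of 11 mod 13 is 6 (since 11·6 = 66 = 5·13 + 1), so t ≡ 6·3 = 18 ≡ 5 (mod 13).
    Then x = 8 + 76·5 = 388, valid modulo lcm(76, 13) = 988: x ≡ 388 (mod 988).
  Combine with x ≡ 13 (mod 17); new modulus lcm = 16796.
    Write x = 388 + 988·t and substitute into x ≡ 13 (mod 17): 988·t ≡ 13 − 388 = -375 (mod 17).
    Reduce coefficients mod 17: 2·t ≡ 16 (mod 17).
    The inverse of 2 mod 17 is 9 (since 2·9 = 18 = 1·17 + 1), so t ≡ 9·16 = 144 ≡ 8 (mod 17).
    Then x = 388 + 988·8 = 8292, valid modulo lcm(988, 17) = 16796: x ≡ 8292 (mod 16796).
Verify against each original: 8292 mod 19 = 8, 8292 mod 4 = 0, 8292 mod 13 = 11, 8292 mod 17 = 13.

x ≡ 8292 (mod 16796).


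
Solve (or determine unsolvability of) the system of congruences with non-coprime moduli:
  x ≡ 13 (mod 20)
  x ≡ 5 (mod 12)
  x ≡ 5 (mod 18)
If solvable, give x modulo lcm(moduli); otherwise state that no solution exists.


Moduli 20, 12, 18 are not pairwise coprime, so CRT works modulo lcm(m_i) when all pairwise compatibility conditions hold.
Pairwise compatibility: gcd(m_i, m_j) must divide a_i - a_j for every pair.
Merge one congruence at a time:
  Start: x ≡ 13 (mod 20).
  Combine with x ≡ 5 (mod 12): gcd(20, 12) = 4; 5 - 13 = -8, which IS divisible by 4, so compatible.
    Write x = 13 + 20·t and substitute into x ≡ 5 (mod 12): 20·t ≡ 5 − 13 = -8 (mod 12).
    Divide the congruence (and modulus) by g = 4: 5·t ≡ -2 (mod 3).
    Reduce coefficients mod 3: 2·t ≡ 1 (mod 3).
    The inverse of 2 mod 3 is 2 (since 2·2 = 4 = 1·3 + 1), so t ≡ 2·1 = 2 ≡ 2 (mod 3).
    Then x = 13 + 20·2 = 53, valid modulo lcm(20, 12) = 60: x ≡ 53 (mod 60).
  Combine with x ≡ 5 (mod 18): gcd(60, 18) = 6; 5 - 53 = -48, which IS divisible by 6, so compatible.
    Write x = 53 + 60·t and substitute into x ≡ 5 (mod 18): 60·t ≡ 5 − 53 = -48 (mod 18).
    Divide the congruence (and modulus) by g = 6: 10·t ≡ -8 (mod 3).
    Reduce coefficients mod 3: 1·t ≡ 1 (mod 3).
    So t ≡ 1 (mod 3).
    Then x = 53 + 60·1 = 113, valid modulo lcm(60, 18) = 180: x ≡ 113 (mod 180).
Verify: 113 mod 20 = 13, 113 mod 12 = 5, 113 mod 18 = 5.

x ≡ 113 (mod 180).


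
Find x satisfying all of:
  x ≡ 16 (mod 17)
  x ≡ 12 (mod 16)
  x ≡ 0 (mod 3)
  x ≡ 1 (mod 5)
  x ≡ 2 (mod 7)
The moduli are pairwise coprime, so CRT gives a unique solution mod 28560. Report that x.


Product of moduli M = 17 · 16 · 3 · 5 · 7 = 28560.
Merge one congruence at a time:
  Start: x ≡ 16 (mod 17).
  Combine with x ≡ 12 (mod 16); new modulus lcm = 272.
    Write x = 16 + 17·t and substitute into x ≡ 12 (mod 16): 17·t ≡ 12 − 16 = -4 (mod 16).
    Reduce coefficients mod 16: 1·t ≡ 12 (mod 16).
    So t ≡ 12 (mod 16).
    Then x = 16 + 17·12 = 220, valid modulo lcm(17, 16) = 272: x ≡ 220 (mod 272).
  Combine with x ≡ 0 (mod 3); new modulus lcm = 816.
    Write x = 220 + 272·t and substitute into x ≡ 0 (mod 3): 272·t ≡ 0 − 220 = -220 (mod 3).
    Reduce coefficients mod 3: 2·t ≡ 2 (mod 3).
    The inverse of 2 mod 3 is 2 (since 2·2 = 4 = 1·3 + 1), so t ≡ 2·2 = 4 ≡ 1 (mod 3).
    Then x = 220 + 272·1 = 492, valid modulo lcm(272, 3) = 816: x ≡ 492 (mod 816).
  Combine with x ≡ 1 (mod 5); new modulus lcm = 4080.
    Write x = 492 + 816·t and substitute into x ≡ 1 (mod 5): 816·t ≡ 1 − 492 = -491 (mod 5).
    Reduce coefficients mod 5: 1·t ≡ 4 (mod 5).
    So t ≡ 4 (mod 5).
    Then x = 492 + 816·4 = 3756, valid modulo lcm(816, 5) = 4080: x ≡ 3756 (mod 4080).
  Combine with x ≡ 2 (mod 7); new modulus lcm = 28560.
    Write x = 3756 + 4080·t and substitute into x ≡ 2 (mod 7): 4080·t ≡ 2 − 3756 = -3754 (mod 7).
    Reduce coefficients mod 7: 6·t ≡ 5 (mod 7).
    The inverse of 6 mod 7 is 6 (since 6·6 = 36 = 5·7 + 1), so t ≡ 6·5 = 30 ≡ 2 (mod 7).
    Then x = 3756 + 4080·2 = 11916, valid modulo lcm(4080, 7) = 28560: x ≡ 11916 (mod 28560).
Verify against each original: 11916 mod 17 = 16, 11916 mod 16 = 12, 11916 mod 3 = 0, 11916 mod 5 = 1, 11916 mod 7 = 2.

x ≡ 11916 (mod 28560).


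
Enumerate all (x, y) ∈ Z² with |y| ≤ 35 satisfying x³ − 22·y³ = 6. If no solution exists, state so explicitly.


The equation is x³ - 22y³ = 6. For fixed y, x³ = 22·y³ + 6, so a solution requires the RHS to be a perfect cube.
Strategy: iterate y from -35 to 35, compute RHS = 22·y³ + 6, and check whether it is a (positive or negative) perfect cube.
Check small values of y:
  y = 0: RHS = 6 is not a perfect cube.
  y = 1: RHS = 28 is not a perfect cube.
  y = -1: RHS = -16 is not a perfect cube.
  y = 2: RHS = 182 is not a perfect cube.
  y = -2: RHS = -170 is not a perfect cube.
  y = 3: RHS = 600 is not a perfect cube.
  y = -3: RHS = -588 is not a perfect cube.
Continuing, at y = -5: RHS = -2744 = (-14)³ ⇒ x = -14 works.
Searching the remaining y in |y| ≤ 35 finds no further solutions.
Collected solutions: (-14, -5).

Solutions (with |y| ≤ 35): (-14, -5).


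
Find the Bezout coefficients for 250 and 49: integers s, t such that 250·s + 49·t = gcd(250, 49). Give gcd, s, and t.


Euclidean algorithm on (250, 49) — divide until remainder is 0:
  250 = 5 · 49 + 5
  49 = 9 · 5 + 4
  5 = 1 · 4 + 1
  4 = 4 · 1 + 0
gcd(250, 49) = 1.
Track Bezout coefficients alongside the remainders: start with r₀ = 250 = a·1 + b·0 (s = 1, t = 0) and r₁ = 49 = a·0 + b·1 (s = 0, t = 1); each new remainder r_{k+1} = r_{k-1} − q_k·r_k inherits s_{k+1} = s_{k-1} − q_k·s_k, t_{k+1} = t_{k-1} − q_k·t_k, so r_k = a·s_k + b·t_k at every step:
  q = 5: r = 5, s = 1 − 5·0 = 1, t = 0 − 5·1 = -5  (check: 250·1 + 49·(-5) = 5)
  q = 9: r = 4, s = 0 − 9·1 = -9, t = 1 − 9·(-5) = 46  (check: 250·(-9) + 49·46 = 4)
  q = 1: r = 1, s = 1 − 1·(-9) = 10, t = -5 − 1·46 = -51  (check: 250·10 + 49·(-51) = 1)
The row with r = 1 (the gcd) gives the Bezout coefficients s = 10, t = -51.
Result: 250 · (10) + 49 · (-51) = 1.

gcd(250, 49) = 1; s = 10, t = -51 (check: 250·10 + 49·(-51) = 1).


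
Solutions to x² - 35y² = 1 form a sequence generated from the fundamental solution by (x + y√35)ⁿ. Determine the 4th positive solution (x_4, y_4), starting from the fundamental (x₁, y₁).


Step 1: Find the fundamental solution (x₁, y₁) of x² - 35y² = 1.
  Expand √35 as a continued fraction. a₀ = ⌊√35⌋ = 5; iterate m_{k+1} = d_k·a_k − m_k, d_{k+1} = (35 − m_{k+1}²)/d_k, a_{k+1} = ⌊(a₀ + m_{k+1})/d_{k+1}⌋ (starting m₀ = 0, d₀ = 1), with convergents p_k = a_k·p_{k-1} + p_{k-2}, q_k = a_k·q_{k-1} + q_{k-2} (p₋₁ = 1, q₋₁ = 0):
  k = 0: a₀ = 5; p₀/q₀ = 5/1; p₀² − 35·q₀² = 25 − 35 = -10.
  k = 1: m = 5, d = 10, a = ⌊(5 + 5)/10⌋ = 1; p/q = (1·5 + 1)/(1·1 + 0) = 6/1; p² − 35·q² = 36 − 35 = 1.
  The first convergent with p² − 35·q² = 1 gives the fundamental solution (x₁, y₁) = (6, 1).
Step 2: Apply the recurrence (x_{n+1}, y_{n+1}) = (x₁x_n + 35y₁y_n, x₁y_n + y₁x_n) repeatedly.
  From (x_1, y_1) = (6, 1): x_2 = 6·6 + 35·1·1 = 71; y_2 = 6·1 + 1·6 = 12.
  From (x_2, y_2) = (71, 12): x_3 = 6·71 + 35·1·12 = 846; y_3 = 6·12 + 1·71 = 143.
  From (x_3, y_3) = (846, 143): x_4 = 6·846 + 35·1·143 = 10081; y_4 = 6·143 + 1·846 = 1704.
Step 3: Verify x_4² - 35·y_4² = 101626561 - 101626560 = 1 (should be 1). ✓

(x_1, y_1) = (6, 1); (x_4, y_4) = (10081, 1704).


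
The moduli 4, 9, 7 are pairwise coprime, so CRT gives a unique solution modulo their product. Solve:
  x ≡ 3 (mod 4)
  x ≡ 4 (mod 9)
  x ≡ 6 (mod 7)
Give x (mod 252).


Moduli 4, 9, 7 are pairwise coprime; by CRT there is a unique solution modulo M = 4 · 9 · 7 = 252.
Solve pairwise, accumulating the modulus:
  Start with x ≡ 3 (mod 4).
  Combine with x ≡ 4 (mod 9): since gcd(4, 9) = 1, we get a unique residue mod 36.
    Write x = 3 + 4·t and substitute into x ≡ 4 (mod 9): 4·t ≡ 4 − 3 = 1 (mod 9).
    The inverse of 4 mod 9 is 7 (since 4·7 = 28 = 3·9 + 1), so t ≡ 7·1 = 7 ≡ 7 (mod 9).
    Then x = 3 + 4·7 = 31, valid modulo lcm(4, 9) = 36: x ≡ 31 (mod 36).
  Combine with x ≡ 6 (mod 7): since gcd(36, 7) = 1, we get a unique residue mod 252.
    Write x = 31 + 36·t and substitute into x ≡ 6 (mod 7): 36·t ≡ 6 − 31 = -25 (mod 7).
    Reduce coefficients mod 7: 1·t ≡ 3 (mod 7).
    So t ≡ 3 (mod 7).
    Then x = 31 + 36·3 = 139, valid modulo lcm(36, 7) = 252: x ≡ 139 (mod 252).
Verify: 139 mod 4 = 3 ✓, 139 mod 9 = 4 ✓, 139 mod 7 = 6 ✓.

x ≡ 139 (mod 252).
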